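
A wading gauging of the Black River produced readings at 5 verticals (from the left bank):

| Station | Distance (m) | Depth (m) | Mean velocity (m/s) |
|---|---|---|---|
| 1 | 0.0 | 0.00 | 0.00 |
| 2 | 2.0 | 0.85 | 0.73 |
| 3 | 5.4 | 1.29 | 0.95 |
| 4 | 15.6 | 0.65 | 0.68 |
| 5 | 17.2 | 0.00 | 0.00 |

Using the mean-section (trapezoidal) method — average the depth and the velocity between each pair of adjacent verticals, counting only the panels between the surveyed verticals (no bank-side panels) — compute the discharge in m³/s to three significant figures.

Panel 1-2: Δb = 2 m, d̄ = (0.00+0.85)/2 = 0.425, v̄ = (0.00+0.73)/2 = 0.365 → q = 2×0.425×0.365 = 0.3103 m³/s
Panel 2-3: Δb = 3.4 m, d̄ = (0.85+1.29)/2 = 1.07, v̄ = (0.73+0.95)/2 = 0.84 → q = 3.4×1.07×0.84 = 3.056 m³/s
Panel 3-4: Δb = 10.2 m, d̄ = (1.29+0.65)/2 = 0.97, v̄ = (0.95+0.68)/2 = 0.815 → q = 10.2×0.97×0.815 = 8.064 m³/s
Panel 4-5: Δb = 1.6 m, d̄ = (0.65+0.00)/2 = 0.325, v̄ = (0.68+0.00)/2 = 0.34 → q = 1.6×0.325×0.34 = 0.1768 m³/s
Q = Σ q = 11.61 m³/s

11.6 m³/s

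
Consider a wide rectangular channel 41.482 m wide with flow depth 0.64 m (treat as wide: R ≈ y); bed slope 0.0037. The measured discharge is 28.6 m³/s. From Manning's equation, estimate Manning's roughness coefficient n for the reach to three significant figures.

0.0419

A = b·y = 41.482 × 0.64 = 26.55 m²
Wide channel: R ≈ y = 0.64 m
n = (1/Q)·A·R^(2/3)·S^(1/2) = (1/28.6) × 26.55 × 0.7427 × 0.06083 = 0.04193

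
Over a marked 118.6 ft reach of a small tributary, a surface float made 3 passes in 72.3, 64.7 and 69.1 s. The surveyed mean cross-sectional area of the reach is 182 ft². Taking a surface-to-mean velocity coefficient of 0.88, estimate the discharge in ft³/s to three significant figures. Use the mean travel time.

276 ft³/s

t̄ = (72.3 + 64.7 + 69.1) / 3 = 68.7 s
v_surface = L / t̄ = 118.6 / 68.7 = 1.726 ft/s
v_mean = 0.88 × 1.726 = 1.519 ft/s
Q = A × v_mean = 182 × 1.519 = 276.5 ft³/s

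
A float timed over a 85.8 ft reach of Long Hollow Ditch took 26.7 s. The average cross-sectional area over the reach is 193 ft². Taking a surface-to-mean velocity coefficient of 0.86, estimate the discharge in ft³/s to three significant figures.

533 ft³/s

v_surface = L / t̄ = 85.8 / 26.7 = 3.213 ft/s
v_mean = 0.86 × 3.213 = 2.764 ft/s
Q = A × v_mean = 193 × 2.764 = 533.4 ft³/s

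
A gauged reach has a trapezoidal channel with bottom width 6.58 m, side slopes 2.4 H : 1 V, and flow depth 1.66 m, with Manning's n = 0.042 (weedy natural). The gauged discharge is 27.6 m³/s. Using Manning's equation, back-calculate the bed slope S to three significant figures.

A = (b + z·y)·y = (6.58 + 2.4×1.66)×1.66 = 17.54 m²
P = b + 2y√(1+z²) = 6.58 + 2×1.66×√(1+2.4²) = 15.21 m
R = A/P = 17.54/15.21 = 1.153 m
S = (Q·n / (1·A·R^(2/3)))² = (27.6×0.042 / (1×17.54×1.099))² = 0.003615

0.00362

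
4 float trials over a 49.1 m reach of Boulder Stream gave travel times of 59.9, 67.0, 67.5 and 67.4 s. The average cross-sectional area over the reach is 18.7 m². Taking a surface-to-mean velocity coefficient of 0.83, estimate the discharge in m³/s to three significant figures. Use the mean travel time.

t̄ = (59.9 + 67.0 + 67.5 + 67.4) / 4 = 65.45 s
v_surface = L / t̄ = 49.1 / 65.45 = 0.7502 m/s
v_mean = 0.83 × 0.7502 = 0.6227 m/s
Q = A × v_mean = 18.7 × 0.6227 = 11.64 m³/s

11.6 m³/s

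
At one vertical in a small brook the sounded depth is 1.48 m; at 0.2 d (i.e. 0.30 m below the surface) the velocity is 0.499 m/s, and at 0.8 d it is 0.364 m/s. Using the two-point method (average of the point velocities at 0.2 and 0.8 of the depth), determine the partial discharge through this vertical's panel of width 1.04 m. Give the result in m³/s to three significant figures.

0.664 m³/s

v̄ = (0.499 + 0.364) / 2 = 0.4315 m/s
q = v̄ × d × w = 0.4315 × 1.48 × 1.04 = 0.6642 m³/s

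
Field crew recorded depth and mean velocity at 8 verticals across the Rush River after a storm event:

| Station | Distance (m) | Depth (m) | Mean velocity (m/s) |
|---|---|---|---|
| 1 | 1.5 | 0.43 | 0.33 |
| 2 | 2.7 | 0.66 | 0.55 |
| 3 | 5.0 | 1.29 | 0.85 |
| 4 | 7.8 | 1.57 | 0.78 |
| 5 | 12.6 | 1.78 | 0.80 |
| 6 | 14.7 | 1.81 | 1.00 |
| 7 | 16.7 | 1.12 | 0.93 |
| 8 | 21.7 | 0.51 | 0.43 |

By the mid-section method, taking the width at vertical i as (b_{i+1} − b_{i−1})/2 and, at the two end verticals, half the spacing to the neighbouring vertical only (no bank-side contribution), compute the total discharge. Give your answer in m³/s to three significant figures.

w_1 = (2.7 − 1.5)/2 = 0.6 m; q_1 = 0.33 × 0.43 × 0.6 = 0.08514 m³/s
w_2 = (5.0 − 1.5)/2 = 1.75 m; q_2 = 0.55 × 0.66 × 1.75 = 0.6353 m³/s
w_3 = (7.8 − 2.7)/2 = 2.55 m; q_3 = 0.85 × 1.29 × 2.55 = 2.796 m³/s
w_4 = (12.6 − 5.0)/2 = 3.8 m; q_4 = 0.78 × 1.57 × 3.8 = 4.653 m³/s
w_5 = (14.7 − 7.8)/2 = 3.45 m; q_5 = 0.80 × 1.78 × 3.45 = 4.913 m³/s
w_6 = (16.7 − 12.6)/2 = 2.05 m; q_6 = 1.00 × 1.81 × 2.05 = 3.711 m³/s
w_7 = (21.7 − 14.7)/2 = 3.5 m; q_7 = 0.93 × 1.12 × 3.5 = 3.646 m³/s
w_8 = (21.7 − 16.7)/2 = 2.5 m; q_8 = 0.43 × 0.51 × 2.5 = 0.5483 m³/s
Q = Σ qᵢ = 20.99 m³/s

21.0 m³/s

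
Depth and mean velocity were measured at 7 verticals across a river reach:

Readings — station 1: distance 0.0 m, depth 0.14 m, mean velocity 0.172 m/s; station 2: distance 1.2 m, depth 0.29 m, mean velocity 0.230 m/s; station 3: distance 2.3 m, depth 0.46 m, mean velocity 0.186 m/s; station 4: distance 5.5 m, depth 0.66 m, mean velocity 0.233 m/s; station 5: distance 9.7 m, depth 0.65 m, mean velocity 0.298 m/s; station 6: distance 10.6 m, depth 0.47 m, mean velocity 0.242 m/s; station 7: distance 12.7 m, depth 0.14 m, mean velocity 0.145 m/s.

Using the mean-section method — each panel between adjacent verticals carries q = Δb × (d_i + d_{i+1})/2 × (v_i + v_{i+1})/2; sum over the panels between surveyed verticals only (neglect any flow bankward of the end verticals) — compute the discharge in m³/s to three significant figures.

1.50 m³/s

Panel 1-2: Δb = 1.2 m, d̄ = (0.14+0.29)/2 = 0.215, v̄ = (0.172+0.230)/2 = 0.201 → q = 1.2×0.215×0.201 = 0.05186 m³/s
Panel 2-3: Δb = 1.1 m, d̄ = (0.29+0.46)/2 = 0.375, v̄ = (0.230+0.186)/2 = 0.208 → q = 1.1×0.375×0.208 = 0.08580 m³/s
Panel 3-4: Δb = 3.2 m, d̄ = (0.46+0.66)/2 = 0.56, v̄ = (0.186+0.233)/2 = 0.2095 → q = 3.2×0.56×0.2095 = 0.3754 m³/s
Panel 4-5: Δb = 4.2 m, d̄ = (0.66+0.65)/2 = 0.655, v̄ = (0.233+0.298)/2 = 0.2655 → q = 4.2×0.655×0.2655 = 0.7304 m³/s
Panel 5-6: Δb = 0.9 m, d̄ = (0.65+0.47)/2 = 0.56, v̄ = (0.298+0.242)/2 = 0.27 → q = 0.9×0.56×0.27 = 0.1361 m³/s
Panel 6-7: Δb = 2.1 m, d̄ = (0.47+0.14)/2 = 0.305, v̄ = (0.242+0.145)/2 = 0.1935 → q = 2.1×0.305×0.1935 = 0.1239 m³/s
Q = Σ q = 1.503 m³/s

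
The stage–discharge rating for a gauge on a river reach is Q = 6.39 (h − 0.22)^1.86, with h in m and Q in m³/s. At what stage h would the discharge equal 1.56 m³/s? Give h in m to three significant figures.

h − h₀ = (Q/C)^(1/b) = (1.56/6.39)^(1/1.86) = 0.4686 m
h = 0.22 + 0.4686 = 0.6886 m

0.689 m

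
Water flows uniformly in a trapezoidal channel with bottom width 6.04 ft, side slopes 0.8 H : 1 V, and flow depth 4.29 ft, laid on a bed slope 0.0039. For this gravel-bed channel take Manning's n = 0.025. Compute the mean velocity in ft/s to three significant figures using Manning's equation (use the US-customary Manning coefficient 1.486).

6.63 ft/s

A = (b + z·y)·y = (6.04 + 0.8×4.29)×4.29 = 40.63 ft²
P = b + 2y√(1+z²) = 6.04 + 2×4.29×√(1+0.8²) = 17.03 ft
R = A/P = 40.63/17.03 = 2.386 ft
Q = (1.486/n)·A·R^(2/3)·S^(1/2) = (1.486/0.025) × 40.63 × 2.386^(2/3) × 0.0039^(1/2) = 269.4 ft³/s
V = Q/A = 269.4/40.63 = 6.629 ft/s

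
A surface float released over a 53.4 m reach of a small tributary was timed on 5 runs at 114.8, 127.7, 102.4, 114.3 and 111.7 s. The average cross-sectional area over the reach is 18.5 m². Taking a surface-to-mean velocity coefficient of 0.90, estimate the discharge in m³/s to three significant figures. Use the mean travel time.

t̄ = (114.8 + 127.7 + 102.4 + 114.3 + 111.7) / 5 = 114.18 s
v_surface = L / t̄ = 53.4 / 114.18 = 0.4677 m/s
v_mean = 0.90 × 0.4677 = 0.4209 m/s
Q = A × v_mean = 18.5 × 0.4209 = 7.787 m³/s

7.79 m³/s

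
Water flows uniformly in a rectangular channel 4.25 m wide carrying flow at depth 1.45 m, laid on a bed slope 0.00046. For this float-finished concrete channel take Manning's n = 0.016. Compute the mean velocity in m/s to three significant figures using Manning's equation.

1.21 m/s

A = b·y = 4.25 × 1.45 = 6.163 m²
P = b + 2y = 4.25 + 2×1.45 = 7.150 m
R = A/P = 6.163/7.150 = 0.8619 m
Q = (1/n)·A·R^(2/3)·S^(1/2) = (1/0.016) × 6.163 × 0.8619^(2/3) × 0.00046^(1/2) = 7.481 m³/s
V = Q/A = 7.481/6.163 = 1.214 m/s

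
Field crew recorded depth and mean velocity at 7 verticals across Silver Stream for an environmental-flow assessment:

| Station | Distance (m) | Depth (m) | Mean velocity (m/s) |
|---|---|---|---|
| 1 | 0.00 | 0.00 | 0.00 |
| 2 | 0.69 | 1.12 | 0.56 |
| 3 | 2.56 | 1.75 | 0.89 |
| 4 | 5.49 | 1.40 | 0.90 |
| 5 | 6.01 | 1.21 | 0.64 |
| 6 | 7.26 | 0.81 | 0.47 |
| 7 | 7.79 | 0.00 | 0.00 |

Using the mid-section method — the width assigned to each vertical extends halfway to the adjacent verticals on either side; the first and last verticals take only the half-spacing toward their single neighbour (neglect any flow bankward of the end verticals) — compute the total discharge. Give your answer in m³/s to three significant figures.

7.74 m³/s

w_2 = (2.56 − 0.00)/2 = 1.28 m; q_2 = 0.56 × 1.12 × 1.28 = 0.8028 m³/s
w_3 = (5.49 − 0.69)/2 = 2.4 m; q_3 = 0.89 × 1.75 × 2.4 = 3.738 m³/s
w_4 = (6.01 − 2.56)/2 = 1.725 m; q_4 = 0.90 × 1.40 × 1.725 = 2.174 m³/s
w_5 = (7.26 − 5.49)/2 = 0.885 m; q_5 = 0.64 × 1.21 × 0.885 = 0.6853 m³/s
w_6 = (7.79 − 6.01)/2 = 0.89 m; q_6 = 0.47 × 0.81 × 0.89 = 0.3388 m³/s
Stations 1, 7 contribute zero (depth or velocity is 0).
Q = Σ qᵢ = 7.738 m³/s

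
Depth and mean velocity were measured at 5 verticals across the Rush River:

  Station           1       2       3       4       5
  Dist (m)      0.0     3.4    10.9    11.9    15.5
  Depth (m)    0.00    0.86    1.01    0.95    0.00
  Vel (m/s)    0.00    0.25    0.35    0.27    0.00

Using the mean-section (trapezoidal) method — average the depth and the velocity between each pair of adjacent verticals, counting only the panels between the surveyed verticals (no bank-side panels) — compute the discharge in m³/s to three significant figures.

2.82 m³/s

Panel 1-2: Δb = 3.4 m, d̄ = (0.00+0.86)/2 = 0.43, v̄ = (0.00+0.25)/2 = 0.125 → q = 3.4×0.43×0.125 = 0.1828 m³/s
Panel 2-3: Δb = 7.5 m, d̄ = (0.86+1.01)/2 = 0.935, v̄ = (0.25+0.35)/2 = 0.3 → q = 7.5×0.935×0.3 = 2.104 m³/s
Panel 3-4: Δb = 1 m, d̄ = (1.01+0.95)/2 = 0.98, v̄ = (0.35+0.27)/2 = 0.31 → q = 1×0.98×0.31 = 0.3038 m³/s
Panel 4-5: Δb = 3.6 m, d̄ = (0.95+0.00)/2 = 0.475, v̄ = (0.27+0.00)/2 = 0.135 → q = 3.6×0.475×0.135 = 0.2309 m³/s
Q = Σ q = 2.821 m³/s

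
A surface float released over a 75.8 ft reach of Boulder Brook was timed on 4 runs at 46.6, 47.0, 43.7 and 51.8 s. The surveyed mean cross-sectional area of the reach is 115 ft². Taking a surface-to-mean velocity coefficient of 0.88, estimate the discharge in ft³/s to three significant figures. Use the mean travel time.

162 ft³/s

t̄ = (46.6 + 47.0 + 43.7 + 51.8) / 4 = 47.275 s
v_surface = L / t̄ = 75.8 / 47.275 = 1.603 ft/s
v_mean = 0.88 × 1.603 = 1.411 ft/s
Q = A × v_mean = 115 × 1.411 = 162.3 ft³/s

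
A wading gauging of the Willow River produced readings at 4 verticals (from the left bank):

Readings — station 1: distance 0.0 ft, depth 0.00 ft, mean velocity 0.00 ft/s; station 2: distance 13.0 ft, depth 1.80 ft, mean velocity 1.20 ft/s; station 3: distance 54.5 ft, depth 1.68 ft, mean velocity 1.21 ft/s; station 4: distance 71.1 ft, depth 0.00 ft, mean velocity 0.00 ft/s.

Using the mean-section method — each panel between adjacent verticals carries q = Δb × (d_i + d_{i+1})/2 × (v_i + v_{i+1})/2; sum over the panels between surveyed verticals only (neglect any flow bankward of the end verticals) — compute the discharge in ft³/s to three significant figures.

Panel 1-2: Δb = 13 ft, d̄ = (0.00+1.80)/2 = 0.9, v̄ = (0.00+1.20)/2 = 0.6 → q = 13×0.9×0.6 = 7.020 ft³/s
Panel 2-3: Δb = 41.5 ft, d̄ = (1.80+1.68)/2 = 1.74, v̄ = (1.20+1.21)/2 = 1.205 → q = 41.5×1.74×1.205 = 87.01 ft³/s
Panel 3-4: Δb = 16.6 ft, d̄ = (1.68+0.00)/2 = 0.84, v̄ = (1.21+0.00)/2 = 0.605 → q = 16.6×0.84×0.605 = 8.436 ft³/s
Q = Σ q = 102.5 ft³/s

102 ft³/s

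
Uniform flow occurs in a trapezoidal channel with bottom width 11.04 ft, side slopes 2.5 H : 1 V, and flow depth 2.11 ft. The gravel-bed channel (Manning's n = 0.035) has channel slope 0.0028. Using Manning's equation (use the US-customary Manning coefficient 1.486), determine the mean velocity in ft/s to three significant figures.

A = (b + z·y)·y = (11.04 + 2.5×2.11)×2.11 = 34.42 ft²
P = b + 2y√(1+z²) = 11.04 + 2×2.11×√(1+2.5²) = 22.40 ft
R = A/P = 34.42/22.40 = 1.537 ft
Q = (1.486/n)·A·R^(2/3)·S^(1/2) = (1.486/0.035) × 34.42 × 1.537^(2/3) × 0.0028^(1/2) = 103.0 ft³/s
V = Q/A = 103.0/34.42 = 2.992 ft/s

2.99 ft/s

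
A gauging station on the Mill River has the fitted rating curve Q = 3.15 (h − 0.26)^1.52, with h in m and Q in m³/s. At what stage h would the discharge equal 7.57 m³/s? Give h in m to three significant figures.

h − h₀ = (Q/C)^(1/b) = (7.57/3.15)^(1/1.52) = 1.780 m
h = 0.26 + 1.780 = 2.040 m

2.04 m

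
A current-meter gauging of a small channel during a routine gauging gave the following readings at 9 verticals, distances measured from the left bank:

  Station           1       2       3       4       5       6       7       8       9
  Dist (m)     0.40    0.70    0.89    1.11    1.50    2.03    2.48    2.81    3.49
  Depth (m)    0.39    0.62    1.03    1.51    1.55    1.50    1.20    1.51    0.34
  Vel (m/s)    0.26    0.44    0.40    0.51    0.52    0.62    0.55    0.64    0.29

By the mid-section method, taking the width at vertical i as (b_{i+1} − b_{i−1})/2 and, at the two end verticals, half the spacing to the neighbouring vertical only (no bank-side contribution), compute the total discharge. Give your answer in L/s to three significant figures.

w_1 = (0.70 − 0.40)/2 = 0.15 m; q_1 = 0.26 × 0.39 × 0.15 = 0.01521 m³/s
w_2 = (0.89 − 0.40)/2 = 0.245 m; q_2 = 0.44 × 0.62 × 0.245 = 0.06684 m³/s
w_3 = (1.11 − 0.70)/2 = 0.205 m; q_3 = 0.40 × 1.03 × 0.205 = 0.08446 m³/s
w_4 = (1.50 − 0.89)/2 = 0.305 m; q_4 = 0.51 × 1.51 × 0.305 = 0.2349 m³/s
w_5 = (2.03 − 1.11)/2 = 0.46 m; q_5 = 0.52 × 1.55 × 0.46 = 0.3708 m³/s
w_6 = (2.48 − 1.50)/2 = 0.49 m; q_6 = 0.62 × 1.50 × 0.49 = 0.4557 m³/s
w_7 = (2.81 − 2.03)/2 = 0.39 m; q_7 = 0.55 × 1.20 × 0.39 = 0.2574 m³/s
w_8 = (3.49 − 2.48)/2 = 0.505 m; q_8 = 0.64 × 1.51 × 0.505 = 0.4880 m³/s
w_9 = (3.49 − 2.81)/2 = 0.34 m; q_9 = 0.29 × 0.34 × 0.34 = 0.03352 m³/s
Q = Σ qᵢ = 2.007 m³/s
= 2.007 × 1000 = 2007 L/s

2010 L/s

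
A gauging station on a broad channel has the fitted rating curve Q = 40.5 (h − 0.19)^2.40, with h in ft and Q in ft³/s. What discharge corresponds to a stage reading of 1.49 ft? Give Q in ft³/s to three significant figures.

76.0 ft³/s

Q = 40.5 × (1.49 − 0.19)^2.40 = 40.5 × 1.3^2.40 = 76.02 ft³/s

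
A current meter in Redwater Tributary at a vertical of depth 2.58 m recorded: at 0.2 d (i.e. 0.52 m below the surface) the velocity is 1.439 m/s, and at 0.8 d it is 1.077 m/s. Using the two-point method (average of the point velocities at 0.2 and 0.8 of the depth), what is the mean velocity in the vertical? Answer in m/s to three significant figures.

1.26 m/s

v̄ = (1.439 + 1.077) / 2 = 1.258 m/s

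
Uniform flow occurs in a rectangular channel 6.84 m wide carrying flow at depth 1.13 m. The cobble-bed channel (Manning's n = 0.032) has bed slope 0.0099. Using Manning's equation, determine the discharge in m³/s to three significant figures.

21.6 m³/s

A = b·y = 6.84 × 1.13 = 7.729 m²
P = b + 2y = 6.84 + 2×1.13 = 9.100 m
R = A/P = 7.729/9.100 = 0.8494 m
Q = (1/n)·A·R^(2/3)·S^(1/2) = (1/0.032) × 7.729 × 0.8494^(2/3) × 0.0099^(1/2) = 21.55 m³/s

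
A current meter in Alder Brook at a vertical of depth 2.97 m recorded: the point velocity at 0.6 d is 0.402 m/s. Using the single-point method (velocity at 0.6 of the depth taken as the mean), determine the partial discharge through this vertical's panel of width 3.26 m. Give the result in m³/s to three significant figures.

3.89 m³/s

v̄ = v₀.₆ = 0.402 m/s
q = v̄ × d × w = 0.4020 × 2.97 × 3.26 = 3.892 m³/s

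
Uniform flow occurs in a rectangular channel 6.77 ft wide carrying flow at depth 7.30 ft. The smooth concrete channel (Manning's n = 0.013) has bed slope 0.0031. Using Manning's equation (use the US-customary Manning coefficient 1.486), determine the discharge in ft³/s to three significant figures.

A = b·y = 6.77 × 7.30 = 49.42 ft²
P = b + 2y = 6.77 + 2×7.30 = 21.37 ft
R = A/P = 49.42/21.37 = 2.313 ft
Q = (1.486/n)·A·R^(2/3)·S^(1/2) = (1.486/0.013) × 49.42 × 2.313^(2/3) × 0.0031^(1/2) = 550.1 ft³/s

550 ft³/s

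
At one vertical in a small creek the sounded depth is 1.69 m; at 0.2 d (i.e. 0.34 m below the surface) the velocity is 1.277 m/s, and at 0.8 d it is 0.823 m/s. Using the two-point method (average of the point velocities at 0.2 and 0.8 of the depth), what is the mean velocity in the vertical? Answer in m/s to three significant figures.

v̄ = (1.277 + 0.823) / 2 = 1.050 m/s

1.05 m/s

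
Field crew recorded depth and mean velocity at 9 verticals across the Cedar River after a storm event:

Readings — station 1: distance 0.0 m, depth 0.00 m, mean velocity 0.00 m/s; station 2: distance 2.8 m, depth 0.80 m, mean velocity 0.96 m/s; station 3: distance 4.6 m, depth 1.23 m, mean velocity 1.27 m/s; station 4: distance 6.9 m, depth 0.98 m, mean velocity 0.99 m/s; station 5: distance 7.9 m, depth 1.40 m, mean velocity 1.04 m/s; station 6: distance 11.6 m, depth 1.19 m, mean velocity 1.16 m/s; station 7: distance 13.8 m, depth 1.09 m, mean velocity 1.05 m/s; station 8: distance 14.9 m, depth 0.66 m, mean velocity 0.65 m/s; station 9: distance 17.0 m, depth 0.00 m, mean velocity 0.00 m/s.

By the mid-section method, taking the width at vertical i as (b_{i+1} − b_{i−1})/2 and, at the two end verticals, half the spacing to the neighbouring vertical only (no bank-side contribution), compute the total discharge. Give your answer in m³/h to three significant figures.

59900 m³/h

w_2 = (4.6 − 0.0)/2 = 2.3 m; q_2 = 0.96 × 0.80 × 2.3 = 1.766 m³/s
w_3 = (6.9 − 2.8)/2 = 2.05 m; q_3 = 1.27 × 1.23 × 2.05 = 3.202 m³/s
w_4 = (7.9 − 4.6)/2 = 1.65 m; q_4 = 0.99 × 0.98 × 1.65 = 1.601 m³/s
w_5 = (11.6 − 6.9)/2 = 2.35 m; q_5 = 1.04 × 1.40 × 2.35 = 3.422 m³/s
w_6 = (13.8 − 7.9)/2 = 2.95 m; q_6 = 1.16 × 1.19 × 2.95 = 4.072 m³/s
w_7 = (14.9 − 11.6)/2 = 1.65 m; q_7 = 1.05 × 1.09 × 1.65 = 1.888 m³/s
w_8 = (17.0 − 13.8)/2 = 1.6 m; q_8 = 0.65 × 0.66 × 1.6 = 0.6864 m³/s
Stations 1, 9 contribute zero (depth or velocity is 0).
Q = Σ qᵢ = 16.64 m³/s
= 16.64 × 3600 = 59900 m³/h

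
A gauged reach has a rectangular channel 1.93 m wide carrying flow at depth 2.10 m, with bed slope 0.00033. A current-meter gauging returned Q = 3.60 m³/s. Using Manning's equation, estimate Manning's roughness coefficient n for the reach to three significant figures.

0.0155

A = b·y = 1.93 × 2.10 = 4.053 m²
P = b + 2y = 1.93 + 2×2.10 = 6.130 m
R = A/P = 4.053/6.130 = 0.6612 m
n = (1/Q)·A·R^(2/3)·S^(1/2) = (1/3.60) × 4.053 × 0.7589 × 0.01817 = 0.01552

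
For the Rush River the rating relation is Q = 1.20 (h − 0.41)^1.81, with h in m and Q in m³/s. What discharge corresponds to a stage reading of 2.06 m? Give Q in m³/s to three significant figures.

2.97 m³/s

Q = 1.20 × (2.06 − 0.41)^1.81 = 1.20 × 1.65^1.81 = 2.970 m³/s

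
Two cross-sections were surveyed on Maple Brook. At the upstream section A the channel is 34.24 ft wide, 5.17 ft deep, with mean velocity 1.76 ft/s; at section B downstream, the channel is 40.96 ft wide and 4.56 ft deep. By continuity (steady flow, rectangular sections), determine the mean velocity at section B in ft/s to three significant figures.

1.67 ft/s

Q = A₁V₁ = (34.24×5.17) × 1.76 = 311.6 ft³/s
A₂ = 40.96 × 4.56 = 186.8 ft²
V₂ = Q/A₂ = 311.6/186.8 = 1.668 ft/s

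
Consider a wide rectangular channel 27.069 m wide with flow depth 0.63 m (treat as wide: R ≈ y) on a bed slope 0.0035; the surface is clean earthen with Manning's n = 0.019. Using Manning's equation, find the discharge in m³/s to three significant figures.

A = b·y = 27.069 × 0.63 = 17.05 m²
Wide channel: R ≈ y = 0.63 m
Q = (1/n)·A·R^(2/3)·S^(1/2) = (1/0.019) × 17.05 × 0.6300^(2/3) × 0.0035^(1/2) = 39.02 m³/s

39.0 m³/s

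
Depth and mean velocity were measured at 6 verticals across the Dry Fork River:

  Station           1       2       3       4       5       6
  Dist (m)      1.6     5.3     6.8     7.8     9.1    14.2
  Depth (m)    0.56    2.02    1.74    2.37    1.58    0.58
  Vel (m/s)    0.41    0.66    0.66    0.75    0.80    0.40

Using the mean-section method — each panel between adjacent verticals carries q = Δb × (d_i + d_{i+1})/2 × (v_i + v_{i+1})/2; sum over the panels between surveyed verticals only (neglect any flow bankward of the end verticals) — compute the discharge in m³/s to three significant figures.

Panel 1-2: Δb = 3.7 m, d̄ = (0.56+2.02)/2 = 1.29, v̄ = (0.41+0.66)/2 = 0.535 → q = 3.7×1.29×0.535 = 2.554 m³/s
Panel 2-3: Δb = 1.5 m, d̄ = (2.02+1.74)/2 = 1.88, v̄ = (0.66+0.66)/2 = 0.66 → q = 1.5×1.88×0.66 = 1.861 m³/s
Panel 3-4: Δb = 1 m, d̄ = (1.74+2.37)/2 = 2.055, v̄ = (0.66+0.75)/2 = 0.705 → q = 1×2.055×0.705 = 1.449 m³/s
Panel 4-5: Δb = 1.3 m, d̄ = (2.37+1.58)/2 = 1.975, v̄ = (0.75+0.80)/2 = 0.775 → q = 1.3×1.975×0.775 = 1.990 m³/s
Panel 5-6: Δb = 5.1 m, d̄ = (1.58+0.58)/2 = 1.08, v̄ = (0.80+0.40)/2 = 0.6 → q = 5.1×1.08×0.6 = 3.305 m³/s
Q = Σ q = 11.16 m³/s

11.2 m³/s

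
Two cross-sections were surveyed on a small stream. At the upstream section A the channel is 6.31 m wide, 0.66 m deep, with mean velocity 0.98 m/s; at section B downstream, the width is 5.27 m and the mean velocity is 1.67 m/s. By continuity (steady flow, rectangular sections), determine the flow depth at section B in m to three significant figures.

0.464 m

Q = A₁V₁ = (6.31×0.66) × 0.98 = 4.081 m³/s
d₂ = Q/(b₂ V₂) = 4.081/(5.27×1.67) = 0.4637 m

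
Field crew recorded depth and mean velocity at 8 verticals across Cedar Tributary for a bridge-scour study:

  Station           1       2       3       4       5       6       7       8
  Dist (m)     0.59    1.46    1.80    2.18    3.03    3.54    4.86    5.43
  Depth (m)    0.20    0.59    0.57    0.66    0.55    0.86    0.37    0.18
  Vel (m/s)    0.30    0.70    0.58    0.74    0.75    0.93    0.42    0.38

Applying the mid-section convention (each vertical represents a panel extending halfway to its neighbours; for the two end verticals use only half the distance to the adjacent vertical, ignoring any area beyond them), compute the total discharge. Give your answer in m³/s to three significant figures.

w_1 = (1.46 − 0.59)/2 = 0.435 m; q_1 = 0.30 × 0.20 × 0.435 = 0.02610 m³/s
w_2 = (1.80 − 0.59)/2 = 0.605 m; q_2 = 0.70 × 0.59 × 0.605 = 0.2499 m³/s
w_3 = (2.18 − 1.46)/2 = 0.36 m; q_3 = 0.58 × 0.57 × 0.36 = 0.1190 m³/s
w_4 = (3.03 − 1.80)/2 = 0.615 m; q_4 = 0.74 × 0.66 × 0.615 = 0.3004 m³/s
w_5 = (3.54 − 2.18)/2 = 0.68 m; q_5 = 0.75 × 0.55 × 0.68 = 0.2805 m³/s
w_6 = (4.86 − 3.03)/2 = 0.915 m; q_6 = 0.93 × 0.86 × 0.915 = 0.7318 m³/s
w_7 = (5.43 − 3.54)/2 = 0.945 m; q_7 = 0.42 × 0.37 × 0.945 = 0.1469 m³/s
w_8 = (5.43 − 4.86)/2 = 0.285 m; q_8 = 0.38 × 0.18 × 0.285 = 0.01949 m³/s
Q = Σ qᵢ = 1.874 m³/s

1.87 m³/s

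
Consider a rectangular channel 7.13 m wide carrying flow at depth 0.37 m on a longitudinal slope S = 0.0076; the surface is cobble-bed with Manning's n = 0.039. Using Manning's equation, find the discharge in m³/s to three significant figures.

A = b·y = 7.13 × 0.37 = 2.638 m²
P = b + 2y = 7.13 + 2×0.37 = 7.870 m
R = A/P = 2.638/7.870 = 0.3352 m
Q = (1/n)·A·R^(2/3)·S^(1/2) = (1/0.039) × 2.638 × 0.3352^(2/3) × 0.0076^(1/2) = 2.846 m³/s

2.85 m³/s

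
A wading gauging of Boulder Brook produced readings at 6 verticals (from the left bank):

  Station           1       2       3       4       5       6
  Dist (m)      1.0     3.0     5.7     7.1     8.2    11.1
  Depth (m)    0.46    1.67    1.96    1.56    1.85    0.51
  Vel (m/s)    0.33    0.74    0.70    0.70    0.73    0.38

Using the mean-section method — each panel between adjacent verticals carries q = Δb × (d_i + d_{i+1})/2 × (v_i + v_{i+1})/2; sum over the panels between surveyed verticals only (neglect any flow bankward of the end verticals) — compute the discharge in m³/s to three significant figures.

9.63 m³/s

Panel 1-2: Δb = 2 m, d̄ = (0.46+1.67)/2 = 1.065, v̄ = (0.33+0.74)/2 = 0.535 → q = 2×1.065×0.535 = 1.140 m³/s
Panel 2-3: Δb = 2.7 m, d̄ = (1.67+1.96)/2 = 1.815, v̄ = (0.74+0.70)/2 = 0.72 → q = 2.7×1.815×0.72 = 3.528 m³/s
Panel 3-4: Δb = 1.4 m, d̄ = (1.96+1.56)/2 = 1.76, v̄ = (0.70+0.70)/2 = 0.7 → q = 1.4×1.76×0.7 = 1.725 m³/s
Panel 4-5: Δb = 1.1 m, d̄ = (1.56+1.85)/2 = 1.705, v̄ = (0.70+0.73)/2 = 0.715 → q = 1.1×1.705×0.715 = 1.341 m³/s
Panel 5-6: Δb = 2.9 m, d̄ = (1.85+0.51)/2 = 1.18, v̄ = (0.73+0.38)/2 = 0.555 → q = 2.9×1.18×0.555 = 1.899 m³/s
Q = Σ q = 9.633 m³/s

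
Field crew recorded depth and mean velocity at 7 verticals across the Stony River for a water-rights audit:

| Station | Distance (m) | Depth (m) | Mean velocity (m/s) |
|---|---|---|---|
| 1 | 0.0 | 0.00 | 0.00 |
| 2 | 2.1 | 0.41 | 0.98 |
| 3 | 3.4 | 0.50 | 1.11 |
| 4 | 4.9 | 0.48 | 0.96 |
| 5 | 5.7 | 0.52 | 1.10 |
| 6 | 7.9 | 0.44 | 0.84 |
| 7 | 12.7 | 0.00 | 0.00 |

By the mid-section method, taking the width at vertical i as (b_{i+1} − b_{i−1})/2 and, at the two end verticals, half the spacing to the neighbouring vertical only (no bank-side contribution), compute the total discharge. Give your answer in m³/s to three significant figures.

w_2 = (3.4 − 0.0)/2 = 1.7 m; q_2 = 0.98 × 0.41 × 1.7 = 0.6831 m³/s
w_3 = (4.9 − 2.1)/2 = 1.4 m; q_3 = 1.11 × 0.50 × 1.4 = 0.7770 m³/s
w_4 = (5.7 − 3.4)/2 = 1.15 m; q_4 = 0.96 × 0.48 × 1.15 = 0.5299 m³/s
w_5 = (7.9 − 4.9)/2 = 1.5 m; q_5 = 1.10 × 0.52 × 1.5 = 0.8580 m³/s
w_6 = (12.7 − 5.7)/2 = 3.5 m; q_6 = 0.84 × 0.44 × 3.5 = 1.294 m³/s
Stations 1, 7 contribute zero (depth or velocity is 0).
Q = Σ qᵢ = 4.142 m³/s

4.14 m³/s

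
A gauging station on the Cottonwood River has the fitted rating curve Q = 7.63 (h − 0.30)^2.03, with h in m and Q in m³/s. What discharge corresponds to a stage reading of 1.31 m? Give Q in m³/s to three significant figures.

7.79 m³/s

Q = 7.63 × (1.31 − 0.30)^2.03 = 7.63 × 1.01^2.03 = 7.786 m³/s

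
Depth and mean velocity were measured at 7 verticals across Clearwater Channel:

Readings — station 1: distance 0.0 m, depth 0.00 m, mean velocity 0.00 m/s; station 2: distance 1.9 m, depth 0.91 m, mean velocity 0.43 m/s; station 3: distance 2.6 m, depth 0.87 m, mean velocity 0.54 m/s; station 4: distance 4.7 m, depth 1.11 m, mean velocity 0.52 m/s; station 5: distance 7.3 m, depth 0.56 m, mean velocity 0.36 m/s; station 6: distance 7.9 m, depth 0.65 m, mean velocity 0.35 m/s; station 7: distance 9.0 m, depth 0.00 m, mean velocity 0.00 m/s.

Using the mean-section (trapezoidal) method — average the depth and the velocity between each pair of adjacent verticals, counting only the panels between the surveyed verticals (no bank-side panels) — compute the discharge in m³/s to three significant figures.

Panel 1-2: Δb = 1.9 m, d̄ = (0.00+0.91)/2 = 0.455, v̄ = (0.00+0.43)/2 = 0.215 → q = 1.9×0.455×0.215 = 0.1859 m³/s
Panel 2-3: Δb = 0.7 m, d̄ = (0.91+0.87)/2 = 0.89, v̄ = (0.43+0.54)/2 = 0.485 → q = 0.7×0.89×0.485 = 0.3022 m³/s
Panel 3-4: Δb = 2.1 m, d̄ = (0.87+1.11)/2 = 0.99, v̄ = (0.54+0.52)/2 = 0.53 → q = 2.1×0.99×0.53 = 1.102 m³/s
Panel 4-5: Δb = 2.6 m, d̄ = (1.11+0.56)/2 = 0.835, v̄ = (0.52+0.36)/2 = 0.44 → q = 2.6×0.835×0.44 = 0.9552 m³/s
Panel 5-6: Δb = 0.6 m, d̄ = (0.56+0.65)/2 = 0.605, v̄ = (0.36+0.35)/2 = 0.355 → q = 0.6×0.605×0.355 = 0.1289 m³/s
Panel 6-7: Δb = 1.1 m, d̄ = (0.65+0.00)/2 = 0.325, v̄ = (0.35+0.00)/2 = 0.175 → q = 1.1×0.325×0.175 = 0.06256 m³/s
Q = Σ q = 2.737 m³/s

2.74 m³/s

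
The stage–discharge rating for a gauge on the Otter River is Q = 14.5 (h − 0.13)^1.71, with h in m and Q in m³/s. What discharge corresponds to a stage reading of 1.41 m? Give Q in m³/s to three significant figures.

Q = 14.5 × (1.41 − 0.13)^1.71 = 14.5 × 1.28^1.71 = 22.12 m³/s

22.1 m³/s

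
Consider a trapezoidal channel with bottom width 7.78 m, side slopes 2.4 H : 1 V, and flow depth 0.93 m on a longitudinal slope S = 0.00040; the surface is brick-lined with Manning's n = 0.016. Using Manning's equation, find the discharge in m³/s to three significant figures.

A = (b + z·y)·y = (7.78 + 2.4×0.93)×0.93 = 9.311 m²
P = b + 2y√(1+z²) = 7.78 + 2×0.93×√(1+2.4²) = 12.62 m
R = A/P = 9.311/12.62 = 0.7380 m
Q = (1/n)·A·R^(2/3)·S^(1/2) = (1/0.016) × 9.311 × 0.7380^(2/3) × 0.00040^(1/2) = 9.505 m³/s

9.51 m³/s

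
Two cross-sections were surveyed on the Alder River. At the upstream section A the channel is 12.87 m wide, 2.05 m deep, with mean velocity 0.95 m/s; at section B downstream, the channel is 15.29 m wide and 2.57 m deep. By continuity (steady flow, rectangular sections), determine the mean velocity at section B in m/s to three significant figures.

0.638 m/s

Q = A₁V₁ = (12.87×2.05) × 0.95 = 25.06 m³/s
A₂ = 15.29 × 2.57 = 39.30 m²
V₂ = Q/A₂ = 25.06/39.30 = 0.6378 m/s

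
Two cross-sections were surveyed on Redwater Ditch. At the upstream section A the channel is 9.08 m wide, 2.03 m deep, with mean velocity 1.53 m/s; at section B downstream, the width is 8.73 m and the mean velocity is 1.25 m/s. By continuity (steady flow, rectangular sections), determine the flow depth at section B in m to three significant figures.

2.58 m

Q = A₁V₁ = (9.08×2.03) × 1.53 = 28.20 m³/s
d₂ = Q/(b₂ V₂) = 28.20/(8.73×1.25) = 2.584 m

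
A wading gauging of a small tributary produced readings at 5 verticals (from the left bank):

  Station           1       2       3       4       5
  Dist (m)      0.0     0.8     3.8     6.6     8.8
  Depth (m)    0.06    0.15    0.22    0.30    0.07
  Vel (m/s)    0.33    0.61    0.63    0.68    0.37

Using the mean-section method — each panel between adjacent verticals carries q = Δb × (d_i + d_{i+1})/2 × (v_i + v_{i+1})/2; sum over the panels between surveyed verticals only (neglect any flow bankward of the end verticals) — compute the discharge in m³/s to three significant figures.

Panel 1-2: Δb = 0.8 m, d̄ = (0.06+0.15)/2 = 0.105, v̄ = (0.33+0.61)/2 = 0.47 → q = 0.8×0.105×0.47 = 0.03948 m³/s
Panel 2-3: Δb = 3 m, d̄ = (0.15+0.22)/2 = 0.185, v̄ = (0.61+0.63)/2 = 0.62 → q = 3×0.185×0.62 = 0.3441 m³/s
Panel 3-4: Δb = 2.8 m, d̄ = (0.22+0.30)/2 = 0.26, v̄ = (0.63+0.68)/2 = 0.655 → q = 2.8×0.26×0.655 = 0.4768 m³/s
Panel 4-5: Δb = 2.2 m, d̄ = (0.30+0.07)/2 = 0.185, v̄ = (0.68+0.37)/2 = 0.525 → q = 2.2×0.185×0.525 = 0.2137 m³/s
Q = Σ q = 1.074 m³/s

1.07 m³/s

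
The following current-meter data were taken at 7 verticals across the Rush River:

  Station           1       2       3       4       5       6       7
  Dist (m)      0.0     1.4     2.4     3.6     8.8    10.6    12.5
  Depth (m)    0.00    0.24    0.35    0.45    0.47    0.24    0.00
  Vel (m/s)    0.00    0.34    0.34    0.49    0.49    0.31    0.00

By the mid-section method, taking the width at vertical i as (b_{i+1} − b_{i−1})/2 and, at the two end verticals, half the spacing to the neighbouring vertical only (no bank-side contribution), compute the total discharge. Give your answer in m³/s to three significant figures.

w_2 = (2.4 − 0.0)/2 = 1.2 m; q_2 = 0.34 × 0.24 × 1.2 = 0.09792 m³/s
w_3 = (3.6 − 1.4)/2 = 1.1 m; q_3 = 0.34 × 0.35 × 1.1 = 0.1309 m³/s
w_4 = (8.8 − 2.4)/2 = 3.2 m; q_4 = 0.49 × 0.45 × 3.2 = 0.7056 m³/s
w_5 = (10.6 − 3.6)/2 = 3.5 m; q_5 = 0.49 × 0.47 × 3.5 = 0.8061 m³/s
w_6 = (12.5 − 8.8)/2 = 1.85 m; q_6 = 0.31 × 0.24 × 1.85 = 0.1376 m³/s
Stations 1, 7 contribute zero (depth or velocity is 0).
Q = Σ qᵢ = 1.878 m³/s

1.88 m³/s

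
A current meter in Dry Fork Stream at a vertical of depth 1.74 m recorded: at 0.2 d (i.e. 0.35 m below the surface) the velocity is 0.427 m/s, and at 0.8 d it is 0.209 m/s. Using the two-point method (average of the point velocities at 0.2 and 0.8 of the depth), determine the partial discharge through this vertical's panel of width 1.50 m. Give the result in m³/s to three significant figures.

v̄ = (0.427 + 0.209) / 2 = 0.3180 m/s
q = v̄ × d × w = 0.3180 × 1.74 × 1.50 = 0.8300 m³/s

0.830 m³/s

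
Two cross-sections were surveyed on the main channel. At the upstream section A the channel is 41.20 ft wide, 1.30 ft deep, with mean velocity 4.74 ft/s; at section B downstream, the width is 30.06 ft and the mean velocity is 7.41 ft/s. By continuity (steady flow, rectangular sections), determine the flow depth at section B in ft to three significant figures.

Q = A₁V₁ = (41.20×1.30) × 4.74 = 253.9 ft³/s
d₂ = Q/(b₂ V₂) = 253.9/(30.06×7.41) = 1.140 ft

1.14 ft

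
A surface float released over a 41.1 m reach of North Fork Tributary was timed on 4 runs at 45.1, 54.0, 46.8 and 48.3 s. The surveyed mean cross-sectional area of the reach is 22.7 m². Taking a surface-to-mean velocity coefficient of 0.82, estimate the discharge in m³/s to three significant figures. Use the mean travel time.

15.8 m³/s

t̄ = (45.1 + 54.0 + 46.8 + 48.3) / 4 = 48.55 s
v_surface = L / t̄ = 41.1 / 48.55 = 0.8465 m/s
v_mean = 0.82 × 0.8465 = 0.6942 m/s
Q = A × v_mean = 22.7 × 0.6942 = 15.76 m³/s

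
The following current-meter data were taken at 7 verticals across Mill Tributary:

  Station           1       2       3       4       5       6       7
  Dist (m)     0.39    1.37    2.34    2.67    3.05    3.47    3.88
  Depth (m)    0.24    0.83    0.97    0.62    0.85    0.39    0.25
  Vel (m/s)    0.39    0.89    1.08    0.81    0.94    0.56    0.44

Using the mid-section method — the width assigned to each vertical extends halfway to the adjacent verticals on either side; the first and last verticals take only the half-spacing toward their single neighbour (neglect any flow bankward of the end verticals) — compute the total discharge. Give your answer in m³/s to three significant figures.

w_1 = (1.37 − 0.39)/2 = 0.49 m; q_1 = 0.39 × 0.24 × 0.49 = 0.04586 m³/s
w_2 = (2.34 − 0.39)/2 = 0.975 m; q_2 = 0.89 × 0.83 × 0.975 = 0.7202 m³/s
w_3 = (2.67 − 1.37)/2 = 0.65 m; q_3 = 1.08 × 0.97 × 0.65 = 0.6809 m³/s
w_4 = (3.05 − 2.34)/2 = 0.355 m; q_4 = 0.81 × 0.62 × 0.355 = 0.1783 m³/s
w_5 = (3.47 − 2.67)/2 = 0.4 m; q_5 = 0.94 × 0.85 × 0.4 = 0.3196 m³/s
w_6 = (3.88 − 3.05)/2 = 0.415 m; q_6 = 0.56 × 0.39 × 0.415 = 0.09064 m³/s
w_7 = (3.88 − 3.47)/2 = 0.205 m; q_7 = 0.44 × 0.25 × 0.205 = 0.02255 m³/s
Q = Σ qᵢ = 2.058 m³/s

2.06 m³/s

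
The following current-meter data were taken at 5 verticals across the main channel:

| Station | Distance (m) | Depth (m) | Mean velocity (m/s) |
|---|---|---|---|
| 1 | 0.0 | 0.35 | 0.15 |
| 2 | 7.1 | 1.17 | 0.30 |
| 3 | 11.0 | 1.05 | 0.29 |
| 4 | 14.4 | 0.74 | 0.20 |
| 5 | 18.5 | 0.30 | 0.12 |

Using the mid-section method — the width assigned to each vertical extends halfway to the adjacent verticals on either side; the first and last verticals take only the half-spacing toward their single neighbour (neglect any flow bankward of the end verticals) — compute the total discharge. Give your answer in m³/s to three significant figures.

3.86 m³/s

w_1 = (7.1 − 0.0)/2 = 3.55 m; q_1 = 0.15 × 0.35 × 3.55 = 0.1864 m³/s
w_2 = (11.0 − 0.0)/2 = 5.5 m; q_2 = 0.30 × 1.17 × 5.5 = 1.931 m³/s
w_3 = (14.4 − 7.1)/2 = 3.65 m; q_3 = 0.29 × 1.05 × 3.65 = 1.111 m³/s
w_4 = (18.5 − 11.0)/2 = 3.75 m; q_4 = 0.20 × 0.74 × 3.75 = 0.5550 m³/s
w_5 = (18.5 − 14.4)/2 = 2.05 m; q_5 = 0.12 × 0.30 × 2.05 = 0.07380 m³/s
Q = Σ qᵢ = 3.857 m³/s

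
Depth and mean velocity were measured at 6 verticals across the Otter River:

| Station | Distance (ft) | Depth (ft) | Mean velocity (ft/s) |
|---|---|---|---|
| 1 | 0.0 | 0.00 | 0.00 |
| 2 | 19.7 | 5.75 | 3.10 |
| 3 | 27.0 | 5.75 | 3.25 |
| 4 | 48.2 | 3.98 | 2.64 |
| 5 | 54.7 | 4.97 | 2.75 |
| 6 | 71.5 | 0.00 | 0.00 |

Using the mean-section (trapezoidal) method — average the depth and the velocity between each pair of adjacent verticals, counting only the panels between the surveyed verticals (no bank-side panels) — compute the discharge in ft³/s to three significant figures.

Panel 1-2: Δb = 19.7 ft, d̄ = (0.00+5.75)/2 = 2.875, v̄ = (0.00+3.10)/2 = 1.55 → q = 19.7×2.875×1.55 = 87.79 ft³/s
Panel 2-3: Δb = 7.3 ft, d̄ = (5.75+5.75)/2 = 5.75, v̄ = (3.10+3.25)/2 = 3.175 → q = 7.3×5.75×3.175 = 133.3 ft³/s
Panel 3-4: Δb = 21.2 ft, d̄ = (5.75+3.98)/2 = 4.865, v̄ = (3.25+2.64)/2 = 2.945 → q = 21.2×4.865×2.945 = 303.7 ft³/s
Panel 4-5: Δb = 6.5 ft, d̄ = (3.98+4.97)/2 = 4.475, v̄ = (2.64+2.75)/2 = 2.695 → q = 6.5×4.475×2.695 = 78.39 ft³/s
Panel 5-6: Δb = 16.8 ft, d̄ = (4.97+0.00)/2 = 2.485, v̄ = (2.75+0.00)/2 = 1.375 → q = 16.8×2.485×1.375 = 57.40 ft³/s
Q = Σ q = 660.6 ft³/s

661 ft³/s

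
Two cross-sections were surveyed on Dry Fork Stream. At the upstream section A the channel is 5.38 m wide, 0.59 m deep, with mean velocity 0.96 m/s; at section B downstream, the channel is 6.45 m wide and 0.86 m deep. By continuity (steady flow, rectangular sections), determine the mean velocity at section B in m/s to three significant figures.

Q = A₁V₁ = (5.38×0.59) × 0.96 = 3.047 m³/s
A₂ = 6.45 × 0.86 = 5.547 m²
V₂ = Q/A₂ = 3.047/5.547 = 0.5493 m/s

0.549 m/s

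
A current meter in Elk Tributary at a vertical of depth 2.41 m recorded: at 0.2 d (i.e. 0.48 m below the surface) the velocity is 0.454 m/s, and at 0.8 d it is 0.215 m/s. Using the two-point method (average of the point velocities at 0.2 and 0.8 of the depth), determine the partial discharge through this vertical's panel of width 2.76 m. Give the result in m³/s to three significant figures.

2.22 m³/s

v̄ = (0.454 + 0.215) / 2 = 0.3345 m/s
q = v̄ × d × w = 0.3345 × 2.41 × 2.76 = 2.225 m³/s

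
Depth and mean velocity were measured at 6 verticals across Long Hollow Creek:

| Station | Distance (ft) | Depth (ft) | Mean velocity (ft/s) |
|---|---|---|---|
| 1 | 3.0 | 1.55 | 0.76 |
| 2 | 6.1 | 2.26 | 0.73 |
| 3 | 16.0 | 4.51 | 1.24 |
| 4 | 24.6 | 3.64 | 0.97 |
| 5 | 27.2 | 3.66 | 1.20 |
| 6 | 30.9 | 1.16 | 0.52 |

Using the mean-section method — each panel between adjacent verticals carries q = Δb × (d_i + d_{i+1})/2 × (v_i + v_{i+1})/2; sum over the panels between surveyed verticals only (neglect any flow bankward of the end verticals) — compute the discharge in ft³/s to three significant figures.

Panel 1-2: Δb = 3.1 ft, d̄ = (1.55+2.26)/2 = 1.905, v̄ = (0.76+0.73)/2 = 0.745 → q = 3.1×1.905×0.745 = 4.400 ft³/s
Panel 2-3: Δb = 9.9 ft, d̄ = (2.26+4.51)/2 = 3.385, v̄ = (0.73+1.24)/2 = 0.985 → q = 9.9×3.385×0.985 = 33.01 ft³/s
Panel 3-4: Δb = 8.6 ft, d̄ = (4.51+3.64)/2 = 4.075, v̄ = (1.24+0.97)/2 = 1.105 → q = 8.6×4.075×1.105 = 38.72 ft³/s
Panel 4-5: Δb = 2.6 ft, d̄ = (3.64+3.66)/2 = 3.65, v̄ = (0.97+1.20)/2 = 1.085 → q = 2.6×3.65×1.085 = 10.30 ft³/s
Panel 5-6: Δb = 3.7 ft, d̄ = (3.66+1.16)/2 = 2.41, v̄ = (1.20+0.52)/2 = 0.86 → q = 3.7×2.41×0.86 = 7.669 ft³/s
Q = Σ q = 94.10 ft³/s

94.1 ft³/s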